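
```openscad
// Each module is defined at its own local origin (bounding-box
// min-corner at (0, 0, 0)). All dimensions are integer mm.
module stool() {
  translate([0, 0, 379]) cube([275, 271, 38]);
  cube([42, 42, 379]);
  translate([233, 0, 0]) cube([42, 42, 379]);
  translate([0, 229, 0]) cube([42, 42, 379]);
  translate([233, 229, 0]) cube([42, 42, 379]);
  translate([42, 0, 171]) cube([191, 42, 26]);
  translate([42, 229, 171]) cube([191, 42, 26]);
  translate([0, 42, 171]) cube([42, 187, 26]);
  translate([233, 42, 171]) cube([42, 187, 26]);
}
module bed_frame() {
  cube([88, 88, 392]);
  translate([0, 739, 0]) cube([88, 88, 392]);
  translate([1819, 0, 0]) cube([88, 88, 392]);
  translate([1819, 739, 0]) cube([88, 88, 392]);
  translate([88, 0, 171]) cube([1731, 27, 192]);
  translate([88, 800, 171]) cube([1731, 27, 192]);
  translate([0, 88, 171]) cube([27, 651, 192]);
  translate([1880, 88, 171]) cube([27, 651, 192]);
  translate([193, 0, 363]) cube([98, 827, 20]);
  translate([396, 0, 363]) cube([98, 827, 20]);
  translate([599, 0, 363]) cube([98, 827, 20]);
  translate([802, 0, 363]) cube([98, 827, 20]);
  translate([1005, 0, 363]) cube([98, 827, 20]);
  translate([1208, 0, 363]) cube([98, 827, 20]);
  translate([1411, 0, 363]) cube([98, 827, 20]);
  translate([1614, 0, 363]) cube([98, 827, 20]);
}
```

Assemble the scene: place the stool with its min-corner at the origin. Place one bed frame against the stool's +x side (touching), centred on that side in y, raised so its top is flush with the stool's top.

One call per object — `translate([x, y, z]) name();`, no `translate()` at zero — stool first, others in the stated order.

stool();
translate([275, -278, 25]) bed_frame();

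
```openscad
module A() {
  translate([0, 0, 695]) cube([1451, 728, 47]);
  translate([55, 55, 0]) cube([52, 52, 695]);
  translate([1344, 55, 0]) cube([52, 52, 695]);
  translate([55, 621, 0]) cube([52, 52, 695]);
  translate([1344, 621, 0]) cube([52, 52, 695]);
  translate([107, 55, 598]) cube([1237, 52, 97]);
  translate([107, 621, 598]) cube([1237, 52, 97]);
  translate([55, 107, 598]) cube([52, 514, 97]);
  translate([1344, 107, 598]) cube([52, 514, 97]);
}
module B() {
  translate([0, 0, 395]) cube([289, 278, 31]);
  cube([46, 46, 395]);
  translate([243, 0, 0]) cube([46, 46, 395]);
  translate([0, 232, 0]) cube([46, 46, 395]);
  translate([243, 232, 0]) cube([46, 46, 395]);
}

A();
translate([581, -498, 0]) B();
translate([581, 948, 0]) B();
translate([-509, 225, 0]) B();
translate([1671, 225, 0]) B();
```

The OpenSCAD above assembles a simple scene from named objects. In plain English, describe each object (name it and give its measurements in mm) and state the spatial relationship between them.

A is a table with a 1451×728 mm rectangular top, 47 mm thick, top surface at z = 742 mm, supported by four 52×52 mm square legs, each inset 55 mm from the nearest pair of top edges, running from the floor. Four apron rails, 52 mm thick and 97 mm tall, run between adjacent legs with their top edges flush with the underside of the top and their outer faces flush with the legs' outer faces.

B is a four-legged stool. The seat is 289×278 mm, 31 mm thick, top at z = 426 mm. It stands on four square legs, each 46×46 mm in cross-section, from z = 0 to the seat underside, each flush with a corner of the seat.

Four stools sit around the table at the −y, +y, −x, +x sides.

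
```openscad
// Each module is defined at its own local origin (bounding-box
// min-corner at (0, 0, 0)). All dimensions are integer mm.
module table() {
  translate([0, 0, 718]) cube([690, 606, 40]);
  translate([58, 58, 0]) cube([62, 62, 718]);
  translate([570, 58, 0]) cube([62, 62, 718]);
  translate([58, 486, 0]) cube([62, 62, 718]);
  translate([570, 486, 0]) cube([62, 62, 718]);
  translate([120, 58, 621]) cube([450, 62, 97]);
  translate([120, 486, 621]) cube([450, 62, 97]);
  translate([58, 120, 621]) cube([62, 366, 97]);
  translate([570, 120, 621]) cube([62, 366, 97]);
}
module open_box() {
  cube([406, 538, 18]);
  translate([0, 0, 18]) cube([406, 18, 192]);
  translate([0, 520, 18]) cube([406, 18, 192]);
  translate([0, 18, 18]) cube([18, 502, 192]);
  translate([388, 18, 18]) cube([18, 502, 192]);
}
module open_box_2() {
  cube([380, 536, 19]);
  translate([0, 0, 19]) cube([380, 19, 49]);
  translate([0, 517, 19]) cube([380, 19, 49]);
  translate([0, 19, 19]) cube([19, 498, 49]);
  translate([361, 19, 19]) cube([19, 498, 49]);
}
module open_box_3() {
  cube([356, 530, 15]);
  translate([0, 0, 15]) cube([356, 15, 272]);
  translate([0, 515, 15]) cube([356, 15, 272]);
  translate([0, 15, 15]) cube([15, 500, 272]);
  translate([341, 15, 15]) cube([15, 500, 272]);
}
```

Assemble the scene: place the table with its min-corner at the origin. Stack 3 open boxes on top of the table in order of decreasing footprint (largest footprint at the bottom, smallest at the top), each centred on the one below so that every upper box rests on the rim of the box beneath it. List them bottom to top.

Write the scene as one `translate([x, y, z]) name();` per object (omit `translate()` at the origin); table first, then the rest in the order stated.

table();
translate([142, 34, 758]) open_box();
translate([155, 35, 968]) open_box_2();
translate([167, 38, 1036]) open_box_3();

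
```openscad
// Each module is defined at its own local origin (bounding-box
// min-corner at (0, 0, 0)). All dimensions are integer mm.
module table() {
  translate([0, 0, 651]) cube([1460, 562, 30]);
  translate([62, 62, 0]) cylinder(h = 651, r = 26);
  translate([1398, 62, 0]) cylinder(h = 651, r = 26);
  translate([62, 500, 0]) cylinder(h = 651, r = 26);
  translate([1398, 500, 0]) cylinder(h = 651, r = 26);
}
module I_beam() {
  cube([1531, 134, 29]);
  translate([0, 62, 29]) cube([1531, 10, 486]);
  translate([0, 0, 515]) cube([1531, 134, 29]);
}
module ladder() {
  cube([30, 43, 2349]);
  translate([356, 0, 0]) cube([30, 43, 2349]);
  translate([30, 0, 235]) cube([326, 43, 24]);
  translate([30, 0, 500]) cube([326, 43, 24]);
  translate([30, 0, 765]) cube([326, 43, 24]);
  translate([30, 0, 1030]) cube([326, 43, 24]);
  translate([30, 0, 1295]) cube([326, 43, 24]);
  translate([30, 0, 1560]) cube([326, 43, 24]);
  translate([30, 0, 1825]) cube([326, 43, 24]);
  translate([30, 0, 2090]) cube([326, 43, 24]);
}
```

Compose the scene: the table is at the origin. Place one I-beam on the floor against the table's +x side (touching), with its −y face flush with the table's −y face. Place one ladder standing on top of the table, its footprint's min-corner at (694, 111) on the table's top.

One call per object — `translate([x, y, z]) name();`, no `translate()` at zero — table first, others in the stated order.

table();
translate([1460, 0, 0]) I_beam();
translate([694, 111, 681]) ladder();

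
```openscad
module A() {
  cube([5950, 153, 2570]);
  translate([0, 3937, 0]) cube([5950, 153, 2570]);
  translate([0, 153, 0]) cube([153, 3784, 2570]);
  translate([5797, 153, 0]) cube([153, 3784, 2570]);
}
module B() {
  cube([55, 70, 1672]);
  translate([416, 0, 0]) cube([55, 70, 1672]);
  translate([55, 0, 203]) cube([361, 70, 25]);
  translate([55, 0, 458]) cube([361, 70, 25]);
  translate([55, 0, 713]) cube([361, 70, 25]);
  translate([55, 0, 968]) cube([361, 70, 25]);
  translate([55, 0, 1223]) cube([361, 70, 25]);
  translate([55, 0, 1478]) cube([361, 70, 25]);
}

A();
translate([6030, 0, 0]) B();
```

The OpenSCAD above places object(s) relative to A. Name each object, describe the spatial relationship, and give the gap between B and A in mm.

The ladder's nearest face is 80 mm from the house frame's +x face.

A is a house frame. B is a ladder. The ladder is on the floor beside the house frame on its +x side. The gap between the ladder and the house frame is 80 mm.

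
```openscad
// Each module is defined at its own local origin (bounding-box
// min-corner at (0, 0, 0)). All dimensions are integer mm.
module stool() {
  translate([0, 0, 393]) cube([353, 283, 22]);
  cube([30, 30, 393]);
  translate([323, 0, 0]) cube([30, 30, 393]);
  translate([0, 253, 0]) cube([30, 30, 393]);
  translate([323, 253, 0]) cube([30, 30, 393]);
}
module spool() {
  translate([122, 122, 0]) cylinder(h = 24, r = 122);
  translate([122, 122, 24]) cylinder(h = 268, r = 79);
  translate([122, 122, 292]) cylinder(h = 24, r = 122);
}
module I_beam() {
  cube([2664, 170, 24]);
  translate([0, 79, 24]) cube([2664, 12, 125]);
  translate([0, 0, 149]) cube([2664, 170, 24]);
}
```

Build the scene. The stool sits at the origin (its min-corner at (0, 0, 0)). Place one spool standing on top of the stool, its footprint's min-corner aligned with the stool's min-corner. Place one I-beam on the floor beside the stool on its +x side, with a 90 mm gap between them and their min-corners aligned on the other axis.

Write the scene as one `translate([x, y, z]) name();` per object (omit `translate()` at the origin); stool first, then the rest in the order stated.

stool();
translate([0, 0, 415]) spool();
translate([443, 0, 0]) I_beam();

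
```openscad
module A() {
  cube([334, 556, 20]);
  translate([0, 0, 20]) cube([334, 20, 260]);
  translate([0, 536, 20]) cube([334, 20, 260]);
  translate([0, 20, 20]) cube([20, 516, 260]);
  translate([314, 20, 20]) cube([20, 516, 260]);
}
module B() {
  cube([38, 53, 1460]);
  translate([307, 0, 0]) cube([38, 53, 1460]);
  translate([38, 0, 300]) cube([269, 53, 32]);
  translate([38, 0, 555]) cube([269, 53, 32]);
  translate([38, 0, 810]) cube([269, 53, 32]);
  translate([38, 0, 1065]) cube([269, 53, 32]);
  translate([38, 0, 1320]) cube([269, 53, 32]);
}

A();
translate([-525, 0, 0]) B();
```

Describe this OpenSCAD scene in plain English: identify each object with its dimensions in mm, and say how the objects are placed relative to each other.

A is an open-topped rectangular box: outside dimensions 334×556×280 mm, with a uniform wall and base thickness of 20 mm. The base is a full 334×556 slab on the floor; four walls sit on top of the base. The front and back walls (the −y and +y sides) span the full width; the two side walls fit between them.

B is a wooden ladder with two side rails of 38×53 mm section and 1460 mm height, set 345 mm apart overall. Between them run 5 rectangular rungs (53 mm deep, 32 mm thick), front faces flush with the rails' −y face. The bottom of the first rung is 300 mm above the floor and each subsequent rung is 255 mm higher than the one below.

The ladder is on the floor beside the open box on its −x side.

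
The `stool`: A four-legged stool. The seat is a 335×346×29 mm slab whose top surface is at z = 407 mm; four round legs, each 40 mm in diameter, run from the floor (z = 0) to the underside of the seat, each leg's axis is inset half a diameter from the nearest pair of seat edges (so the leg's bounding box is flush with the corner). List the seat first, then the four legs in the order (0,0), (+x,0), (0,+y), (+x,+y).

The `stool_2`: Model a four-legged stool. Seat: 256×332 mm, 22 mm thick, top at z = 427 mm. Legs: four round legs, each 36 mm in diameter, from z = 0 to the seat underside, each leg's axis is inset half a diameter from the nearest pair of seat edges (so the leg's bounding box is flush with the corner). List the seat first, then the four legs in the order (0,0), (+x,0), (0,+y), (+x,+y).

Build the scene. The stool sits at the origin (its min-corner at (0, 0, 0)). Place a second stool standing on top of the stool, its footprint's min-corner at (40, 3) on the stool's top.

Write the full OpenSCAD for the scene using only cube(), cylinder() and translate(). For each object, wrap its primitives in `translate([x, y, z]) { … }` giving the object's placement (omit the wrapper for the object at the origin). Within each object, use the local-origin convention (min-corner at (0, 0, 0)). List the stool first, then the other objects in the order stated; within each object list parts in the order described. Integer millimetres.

translate([0, 0, 378]) cube([335, 346, 29]);
translate([20, 20, 0]) cylinder(h = 378, r = 20);
translate([315, 20, 0]) cylinder(h = 378, r = 20);
translate([20, 326, 0]) cylinder(h = 378, r = 20);
translate([315, 326, 0]) cylinder(h = 378, r = 20);
translate([40, 3, 407]) {
  translate([0, 0, 405]) cube([256, 332, 22]);
  translate([18, 18, 0]) cylinder(h = 405, r = 18);
  translate([238, 18, 0]) cylinder(h = 405, r = 18);
  translate([18, 314, 0]) cylinder(h = 405, r = 18);
  translate([238, 314, 0]) cylinder(h = 405, r = 18);
}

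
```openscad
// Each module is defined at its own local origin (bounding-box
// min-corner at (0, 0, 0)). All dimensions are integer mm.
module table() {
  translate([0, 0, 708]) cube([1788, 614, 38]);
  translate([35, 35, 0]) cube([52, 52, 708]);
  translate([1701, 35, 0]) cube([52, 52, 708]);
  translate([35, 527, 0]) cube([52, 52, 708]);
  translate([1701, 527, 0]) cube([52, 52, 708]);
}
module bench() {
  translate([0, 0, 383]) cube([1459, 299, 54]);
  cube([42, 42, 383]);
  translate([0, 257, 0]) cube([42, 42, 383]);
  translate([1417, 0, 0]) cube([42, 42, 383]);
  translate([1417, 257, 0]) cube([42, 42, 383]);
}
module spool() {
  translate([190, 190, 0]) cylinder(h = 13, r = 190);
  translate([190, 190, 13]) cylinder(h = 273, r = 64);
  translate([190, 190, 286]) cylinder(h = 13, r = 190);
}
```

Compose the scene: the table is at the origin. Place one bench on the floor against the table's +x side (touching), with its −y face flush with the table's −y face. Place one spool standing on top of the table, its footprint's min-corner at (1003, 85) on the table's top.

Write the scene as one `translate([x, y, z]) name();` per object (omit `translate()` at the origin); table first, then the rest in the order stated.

table();
translate([1788, 0, 0]) bench();
translate([1003, 85, 746]) spool();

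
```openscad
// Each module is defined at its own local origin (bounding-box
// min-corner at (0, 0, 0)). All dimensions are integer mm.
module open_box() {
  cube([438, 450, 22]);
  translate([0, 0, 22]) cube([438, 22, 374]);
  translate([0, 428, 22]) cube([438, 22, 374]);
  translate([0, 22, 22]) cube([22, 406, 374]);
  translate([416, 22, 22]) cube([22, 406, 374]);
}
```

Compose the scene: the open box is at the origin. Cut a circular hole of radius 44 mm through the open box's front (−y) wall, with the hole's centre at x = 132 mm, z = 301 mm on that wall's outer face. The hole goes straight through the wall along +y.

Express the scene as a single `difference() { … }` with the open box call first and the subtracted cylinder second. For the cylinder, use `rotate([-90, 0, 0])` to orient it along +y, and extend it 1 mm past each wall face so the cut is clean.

difference() {
  open_box();
  translate([132, -1, 301]) rotate([-90, 0, 0]) cylinder(h = 24, r = 44);
}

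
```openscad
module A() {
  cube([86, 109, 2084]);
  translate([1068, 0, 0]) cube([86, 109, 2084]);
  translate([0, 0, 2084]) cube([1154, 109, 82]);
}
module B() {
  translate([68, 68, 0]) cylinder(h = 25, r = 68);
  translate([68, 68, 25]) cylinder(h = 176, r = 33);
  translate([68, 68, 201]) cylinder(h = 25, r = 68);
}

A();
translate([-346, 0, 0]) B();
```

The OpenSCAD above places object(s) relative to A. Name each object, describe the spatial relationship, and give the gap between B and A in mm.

A is a door frame. B is a spool. The spool is on the floor beside the door frame on its −x side. The gap between the spool and the door frame is 210 mm.

The spool's nearest face is 210 mm from the door frame's −x face.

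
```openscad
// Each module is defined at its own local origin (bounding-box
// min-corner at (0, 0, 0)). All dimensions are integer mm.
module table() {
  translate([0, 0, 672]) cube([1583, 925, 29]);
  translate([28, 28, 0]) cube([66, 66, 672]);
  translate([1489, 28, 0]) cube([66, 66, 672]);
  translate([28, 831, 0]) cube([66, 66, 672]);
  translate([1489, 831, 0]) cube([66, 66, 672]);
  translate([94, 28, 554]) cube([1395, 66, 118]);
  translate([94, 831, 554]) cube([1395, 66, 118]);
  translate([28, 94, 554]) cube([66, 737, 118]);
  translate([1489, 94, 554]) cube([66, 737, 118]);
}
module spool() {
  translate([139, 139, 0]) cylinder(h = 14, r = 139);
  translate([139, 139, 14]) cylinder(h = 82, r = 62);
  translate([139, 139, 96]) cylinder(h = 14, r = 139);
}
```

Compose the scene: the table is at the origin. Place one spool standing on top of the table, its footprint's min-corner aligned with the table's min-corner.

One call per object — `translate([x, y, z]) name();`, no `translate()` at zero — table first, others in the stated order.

table();
translate([0, 0, 701]) spool();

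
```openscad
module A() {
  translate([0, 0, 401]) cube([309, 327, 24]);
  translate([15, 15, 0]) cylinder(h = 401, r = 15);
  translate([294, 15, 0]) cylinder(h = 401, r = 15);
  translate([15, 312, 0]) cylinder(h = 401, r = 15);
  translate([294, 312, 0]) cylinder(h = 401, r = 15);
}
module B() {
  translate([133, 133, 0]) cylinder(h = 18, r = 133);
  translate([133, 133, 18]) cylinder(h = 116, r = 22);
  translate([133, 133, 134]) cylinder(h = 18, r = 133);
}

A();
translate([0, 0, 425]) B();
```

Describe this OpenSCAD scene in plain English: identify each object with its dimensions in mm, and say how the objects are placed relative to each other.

A is a four-legged stool. The seat is 309×327 mm, 24 mm thick, top at z = 425 mm. It stands on four round legs, each 30 mm in diameter, from z = 0 to the seat underside, each leg's axis is inset half a diameter from the nearest pair of seat edges (so the leg's bounding box is flush with the corner).

B is a spool: two coaxial disc flanges of radius 133 mm and thickness 18 mm, joined by a core cylinder of radius 22 mm and height 116 mm. The lower flange rests on z = 0 and the three cylinders share a vertical axis.

The spool is on top of the stool.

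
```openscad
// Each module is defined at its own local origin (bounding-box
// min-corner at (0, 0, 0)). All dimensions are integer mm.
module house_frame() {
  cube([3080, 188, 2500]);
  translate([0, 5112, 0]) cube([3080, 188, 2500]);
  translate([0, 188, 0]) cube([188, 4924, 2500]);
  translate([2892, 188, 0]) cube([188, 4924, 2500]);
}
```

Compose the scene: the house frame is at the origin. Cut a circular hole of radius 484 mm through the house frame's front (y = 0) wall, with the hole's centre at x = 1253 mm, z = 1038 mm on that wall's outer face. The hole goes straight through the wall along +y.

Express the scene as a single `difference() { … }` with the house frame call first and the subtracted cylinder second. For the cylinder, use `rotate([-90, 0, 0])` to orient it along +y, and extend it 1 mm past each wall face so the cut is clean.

difference() {
  house_frame();
  translate([1253, -1, 1038]) rotate([-90, 0, 0]) cylinder(h = 190, r = 484);
}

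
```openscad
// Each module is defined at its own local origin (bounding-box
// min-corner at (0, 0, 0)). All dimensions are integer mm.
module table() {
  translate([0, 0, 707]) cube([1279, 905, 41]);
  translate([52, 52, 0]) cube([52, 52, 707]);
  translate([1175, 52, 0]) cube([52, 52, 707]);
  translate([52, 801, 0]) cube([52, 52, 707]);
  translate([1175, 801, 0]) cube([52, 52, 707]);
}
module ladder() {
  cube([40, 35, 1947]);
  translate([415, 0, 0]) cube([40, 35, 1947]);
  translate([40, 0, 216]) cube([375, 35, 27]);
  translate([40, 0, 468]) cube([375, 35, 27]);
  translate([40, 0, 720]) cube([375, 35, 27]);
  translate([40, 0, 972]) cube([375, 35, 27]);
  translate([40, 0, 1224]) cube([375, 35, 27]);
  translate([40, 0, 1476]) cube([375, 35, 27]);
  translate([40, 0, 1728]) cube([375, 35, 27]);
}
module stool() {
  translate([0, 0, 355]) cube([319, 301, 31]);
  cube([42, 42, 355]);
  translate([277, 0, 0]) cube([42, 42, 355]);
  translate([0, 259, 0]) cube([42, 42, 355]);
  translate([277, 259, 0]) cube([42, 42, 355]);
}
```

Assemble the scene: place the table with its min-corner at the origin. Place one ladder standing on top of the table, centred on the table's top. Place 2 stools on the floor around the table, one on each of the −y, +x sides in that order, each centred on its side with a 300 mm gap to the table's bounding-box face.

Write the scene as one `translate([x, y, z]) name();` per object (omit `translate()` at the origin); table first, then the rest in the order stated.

table();
translate([412, 435, 748]) ladder();
translate([480, -601, 0]) stool();
translate([1579, 302, 0]) stool();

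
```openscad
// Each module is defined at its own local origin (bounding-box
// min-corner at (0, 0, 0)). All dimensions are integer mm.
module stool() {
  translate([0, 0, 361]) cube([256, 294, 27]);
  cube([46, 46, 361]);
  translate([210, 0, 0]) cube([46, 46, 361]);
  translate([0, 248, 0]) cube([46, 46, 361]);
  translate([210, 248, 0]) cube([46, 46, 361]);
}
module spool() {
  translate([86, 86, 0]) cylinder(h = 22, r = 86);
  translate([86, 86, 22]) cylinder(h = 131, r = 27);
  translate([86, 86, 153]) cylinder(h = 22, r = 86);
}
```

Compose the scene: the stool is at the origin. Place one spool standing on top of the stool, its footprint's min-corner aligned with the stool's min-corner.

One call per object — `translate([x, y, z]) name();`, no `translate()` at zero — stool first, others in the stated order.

stool();
translate([0, 0, 388]) spool();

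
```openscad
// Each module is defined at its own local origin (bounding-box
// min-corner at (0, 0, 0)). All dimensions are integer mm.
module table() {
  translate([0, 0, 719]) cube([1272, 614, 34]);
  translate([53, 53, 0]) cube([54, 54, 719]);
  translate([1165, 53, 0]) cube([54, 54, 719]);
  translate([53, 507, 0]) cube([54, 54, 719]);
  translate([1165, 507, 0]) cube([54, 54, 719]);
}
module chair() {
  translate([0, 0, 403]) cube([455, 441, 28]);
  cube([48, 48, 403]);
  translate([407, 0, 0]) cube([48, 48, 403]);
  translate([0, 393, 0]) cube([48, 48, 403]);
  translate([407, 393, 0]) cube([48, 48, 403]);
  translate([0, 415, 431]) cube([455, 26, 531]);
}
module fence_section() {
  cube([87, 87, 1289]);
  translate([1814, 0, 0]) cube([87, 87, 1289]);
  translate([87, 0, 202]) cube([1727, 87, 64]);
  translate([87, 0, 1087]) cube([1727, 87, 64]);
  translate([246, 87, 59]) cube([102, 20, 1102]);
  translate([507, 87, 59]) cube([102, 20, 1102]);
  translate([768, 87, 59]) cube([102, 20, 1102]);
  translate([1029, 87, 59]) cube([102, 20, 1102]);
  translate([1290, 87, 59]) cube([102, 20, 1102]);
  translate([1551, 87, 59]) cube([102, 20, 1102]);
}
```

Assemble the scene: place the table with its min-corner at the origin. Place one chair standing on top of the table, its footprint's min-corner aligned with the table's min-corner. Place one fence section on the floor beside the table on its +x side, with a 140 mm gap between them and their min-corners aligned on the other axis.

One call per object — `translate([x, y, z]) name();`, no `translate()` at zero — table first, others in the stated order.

table();
translate([0, 0, 753]) chair();
translate([1412, 0, 0]) fence_section();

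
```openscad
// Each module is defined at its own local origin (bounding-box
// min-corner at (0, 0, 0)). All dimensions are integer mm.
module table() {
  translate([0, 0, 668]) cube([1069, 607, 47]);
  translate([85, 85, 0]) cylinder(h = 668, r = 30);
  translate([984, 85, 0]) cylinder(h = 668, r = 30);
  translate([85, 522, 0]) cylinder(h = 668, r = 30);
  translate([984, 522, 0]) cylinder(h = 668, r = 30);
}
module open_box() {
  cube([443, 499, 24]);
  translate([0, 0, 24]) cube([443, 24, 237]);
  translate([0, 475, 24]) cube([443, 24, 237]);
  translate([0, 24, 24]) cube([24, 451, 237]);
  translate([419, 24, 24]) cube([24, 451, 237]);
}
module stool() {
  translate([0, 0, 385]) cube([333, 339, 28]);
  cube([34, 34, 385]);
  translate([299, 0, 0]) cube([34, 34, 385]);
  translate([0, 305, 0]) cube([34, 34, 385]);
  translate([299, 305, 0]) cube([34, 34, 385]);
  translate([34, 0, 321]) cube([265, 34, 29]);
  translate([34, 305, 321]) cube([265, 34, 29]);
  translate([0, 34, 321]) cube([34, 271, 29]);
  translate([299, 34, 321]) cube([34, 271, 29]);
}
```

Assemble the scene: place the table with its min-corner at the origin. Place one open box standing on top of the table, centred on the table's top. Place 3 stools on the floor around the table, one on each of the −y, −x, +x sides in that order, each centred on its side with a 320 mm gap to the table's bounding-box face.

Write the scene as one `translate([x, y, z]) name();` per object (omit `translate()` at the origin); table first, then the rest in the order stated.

table();
translate([313, 54, 715]) open_box();
translate([368, -659, 0]) stool();
translate([-653, 134, 0]) stool();
translate([1389, 134, 0]) stool();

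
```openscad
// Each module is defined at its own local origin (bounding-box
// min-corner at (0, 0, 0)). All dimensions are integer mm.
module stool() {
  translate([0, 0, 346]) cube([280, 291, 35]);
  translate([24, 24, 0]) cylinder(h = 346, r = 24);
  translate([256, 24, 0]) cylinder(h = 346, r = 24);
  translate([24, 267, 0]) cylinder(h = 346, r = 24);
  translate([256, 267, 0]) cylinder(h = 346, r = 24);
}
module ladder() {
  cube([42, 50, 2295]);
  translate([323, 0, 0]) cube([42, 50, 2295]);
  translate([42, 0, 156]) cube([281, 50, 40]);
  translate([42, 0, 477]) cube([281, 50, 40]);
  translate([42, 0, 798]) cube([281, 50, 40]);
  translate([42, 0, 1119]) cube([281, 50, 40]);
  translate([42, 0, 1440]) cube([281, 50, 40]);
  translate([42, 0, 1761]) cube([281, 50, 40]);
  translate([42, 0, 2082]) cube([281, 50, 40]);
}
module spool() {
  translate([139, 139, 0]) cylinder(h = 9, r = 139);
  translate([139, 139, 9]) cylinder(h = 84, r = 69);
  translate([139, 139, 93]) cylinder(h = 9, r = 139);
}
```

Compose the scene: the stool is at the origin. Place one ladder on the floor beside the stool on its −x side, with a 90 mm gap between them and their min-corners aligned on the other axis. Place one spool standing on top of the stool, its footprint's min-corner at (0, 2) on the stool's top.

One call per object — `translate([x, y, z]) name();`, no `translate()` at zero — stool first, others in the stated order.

stool();
translate([-455, 0, 0]) ladder();
translate([0, 2, 381]) spool();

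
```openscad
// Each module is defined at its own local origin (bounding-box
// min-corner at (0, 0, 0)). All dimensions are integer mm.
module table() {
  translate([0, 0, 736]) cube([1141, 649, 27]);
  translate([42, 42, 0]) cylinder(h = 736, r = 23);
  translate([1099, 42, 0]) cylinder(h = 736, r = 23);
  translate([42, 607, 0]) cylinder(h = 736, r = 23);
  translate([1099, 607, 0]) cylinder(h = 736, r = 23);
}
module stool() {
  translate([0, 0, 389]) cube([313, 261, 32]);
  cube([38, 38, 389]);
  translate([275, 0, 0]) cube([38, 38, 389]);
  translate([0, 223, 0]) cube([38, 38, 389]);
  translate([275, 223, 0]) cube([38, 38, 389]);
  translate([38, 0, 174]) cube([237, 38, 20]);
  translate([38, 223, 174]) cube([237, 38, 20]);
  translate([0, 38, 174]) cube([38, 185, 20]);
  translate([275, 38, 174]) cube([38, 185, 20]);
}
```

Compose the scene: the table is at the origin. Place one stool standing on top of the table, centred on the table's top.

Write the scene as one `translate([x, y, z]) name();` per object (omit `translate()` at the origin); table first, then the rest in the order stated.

table();
translate([414, 194, 763]) stool();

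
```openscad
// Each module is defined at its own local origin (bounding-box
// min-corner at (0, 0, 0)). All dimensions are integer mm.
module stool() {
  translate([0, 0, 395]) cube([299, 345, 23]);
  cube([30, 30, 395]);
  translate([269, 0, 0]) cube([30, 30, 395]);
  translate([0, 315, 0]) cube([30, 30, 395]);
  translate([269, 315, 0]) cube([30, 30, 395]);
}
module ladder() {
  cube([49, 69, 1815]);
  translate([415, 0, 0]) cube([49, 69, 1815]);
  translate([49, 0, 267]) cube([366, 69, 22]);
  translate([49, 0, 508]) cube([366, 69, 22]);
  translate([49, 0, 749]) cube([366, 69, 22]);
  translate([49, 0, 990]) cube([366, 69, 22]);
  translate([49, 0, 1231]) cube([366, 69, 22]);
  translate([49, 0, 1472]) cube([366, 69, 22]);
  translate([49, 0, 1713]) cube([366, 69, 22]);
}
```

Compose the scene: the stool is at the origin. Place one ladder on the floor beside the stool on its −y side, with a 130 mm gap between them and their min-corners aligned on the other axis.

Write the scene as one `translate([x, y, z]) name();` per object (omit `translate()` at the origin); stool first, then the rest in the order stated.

stool();
translate([0, -199, 0]) ladder();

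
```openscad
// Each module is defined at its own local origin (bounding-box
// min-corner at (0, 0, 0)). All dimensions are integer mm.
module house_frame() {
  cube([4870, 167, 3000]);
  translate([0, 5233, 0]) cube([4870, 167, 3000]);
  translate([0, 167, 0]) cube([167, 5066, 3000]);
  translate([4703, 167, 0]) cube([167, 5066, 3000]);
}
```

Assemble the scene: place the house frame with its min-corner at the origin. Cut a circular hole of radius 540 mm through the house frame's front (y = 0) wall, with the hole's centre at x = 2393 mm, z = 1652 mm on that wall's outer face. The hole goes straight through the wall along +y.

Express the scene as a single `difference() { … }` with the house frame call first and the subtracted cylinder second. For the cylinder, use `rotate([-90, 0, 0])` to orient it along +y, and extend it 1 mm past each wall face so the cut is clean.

difference() {
  house_frame();
  translate([2393, -1, 1652]) rotate([-90, 0, 0]) cylinder(h = 169, r = 540);
}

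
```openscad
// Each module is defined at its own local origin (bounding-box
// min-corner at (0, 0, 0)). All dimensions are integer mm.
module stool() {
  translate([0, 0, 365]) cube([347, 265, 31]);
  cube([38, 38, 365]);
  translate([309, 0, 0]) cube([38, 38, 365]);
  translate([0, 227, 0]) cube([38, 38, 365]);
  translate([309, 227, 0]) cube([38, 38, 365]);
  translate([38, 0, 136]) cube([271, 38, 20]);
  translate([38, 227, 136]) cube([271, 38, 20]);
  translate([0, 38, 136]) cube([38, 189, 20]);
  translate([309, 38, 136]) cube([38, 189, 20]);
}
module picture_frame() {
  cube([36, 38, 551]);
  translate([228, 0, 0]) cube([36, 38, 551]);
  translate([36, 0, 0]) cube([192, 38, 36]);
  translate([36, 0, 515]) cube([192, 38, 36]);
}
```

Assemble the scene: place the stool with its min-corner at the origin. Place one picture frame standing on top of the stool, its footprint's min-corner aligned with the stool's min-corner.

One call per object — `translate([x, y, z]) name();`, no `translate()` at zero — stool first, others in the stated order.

stool();
translate([0, 0, 396]) picture_frame();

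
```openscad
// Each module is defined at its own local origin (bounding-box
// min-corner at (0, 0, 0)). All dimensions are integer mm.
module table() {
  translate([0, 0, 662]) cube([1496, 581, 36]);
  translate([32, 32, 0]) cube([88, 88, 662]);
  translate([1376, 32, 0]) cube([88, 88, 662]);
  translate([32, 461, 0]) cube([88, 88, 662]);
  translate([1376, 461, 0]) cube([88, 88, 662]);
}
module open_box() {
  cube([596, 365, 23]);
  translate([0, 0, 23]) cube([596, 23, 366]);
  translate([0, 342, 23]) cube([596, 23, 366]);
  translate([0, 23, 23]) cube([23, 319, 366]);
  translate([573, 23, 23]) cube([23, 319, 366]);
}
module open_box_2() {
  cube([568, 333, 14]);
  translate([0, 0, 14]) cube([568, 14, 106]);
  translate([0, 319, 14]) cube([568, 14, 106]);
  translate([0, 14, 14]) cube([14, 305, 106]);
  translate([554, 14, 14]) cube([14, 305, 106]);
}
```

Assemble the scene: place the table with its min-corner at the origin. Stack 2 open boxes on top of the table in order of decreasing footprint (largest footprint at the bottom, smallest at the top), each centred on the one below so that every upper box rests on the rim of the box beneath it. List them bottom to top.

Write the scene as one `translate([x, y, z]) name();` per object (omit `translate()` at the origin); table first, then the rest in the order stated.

table();
translate([450, 108, 698]) open_box();
translate([464, 124, 1087]) open_box_2();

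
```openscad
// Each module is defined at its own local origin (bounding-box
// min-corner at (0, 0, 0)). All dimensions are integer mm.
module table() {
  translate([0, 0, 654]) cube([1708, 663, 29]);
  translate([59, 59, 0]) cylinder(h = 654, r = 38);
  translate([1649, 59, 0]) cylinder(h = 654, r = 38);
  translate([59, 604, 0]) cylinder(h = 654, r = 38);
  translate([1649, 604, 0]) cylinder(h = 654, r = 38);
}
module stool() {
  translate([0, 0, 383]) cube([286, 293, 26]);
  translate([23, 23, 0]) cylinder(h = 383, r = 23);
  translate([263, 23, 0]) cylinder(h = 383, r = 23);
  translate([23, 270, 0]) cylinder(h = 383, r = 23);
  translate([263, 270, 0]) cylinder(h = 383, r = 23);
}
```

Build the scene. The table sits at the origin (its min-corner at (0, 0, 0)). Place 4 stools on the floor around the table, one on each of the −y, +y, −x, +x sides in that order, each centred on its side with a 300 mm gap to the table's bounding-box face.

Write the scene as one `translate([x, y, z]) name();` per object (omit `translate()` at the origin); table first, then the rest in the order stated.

table();
translate([711, -593, 0]) stool();
translate([711, 963, 0]) stool();
translate([-586, 185, 0]) stool();
translate([2008, 185, 0]) stool();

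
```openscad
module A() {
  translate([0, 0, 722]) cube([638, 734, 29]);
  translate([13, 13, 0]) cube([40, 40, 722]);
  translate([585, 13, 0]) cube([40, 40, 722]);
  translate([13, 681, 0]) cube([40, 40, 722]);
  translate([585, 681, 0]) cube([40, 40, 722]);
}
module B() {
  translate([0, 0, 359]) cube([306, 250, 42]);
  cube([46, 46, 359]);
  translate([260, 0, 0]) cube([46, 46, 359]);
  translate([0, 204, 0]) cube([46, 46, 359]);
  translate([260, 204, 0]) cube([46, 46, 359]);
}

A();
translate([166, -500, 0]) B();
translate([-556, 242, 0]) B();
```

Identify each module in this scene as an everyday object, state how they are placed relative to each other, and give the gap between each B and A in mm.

A is a table. B is a stool. Two stools sit around the table at the −y, −x sides. The gap between each stool and the table is 250 mm.

Each stool's nearest face is 250 mm from the table's bounding box.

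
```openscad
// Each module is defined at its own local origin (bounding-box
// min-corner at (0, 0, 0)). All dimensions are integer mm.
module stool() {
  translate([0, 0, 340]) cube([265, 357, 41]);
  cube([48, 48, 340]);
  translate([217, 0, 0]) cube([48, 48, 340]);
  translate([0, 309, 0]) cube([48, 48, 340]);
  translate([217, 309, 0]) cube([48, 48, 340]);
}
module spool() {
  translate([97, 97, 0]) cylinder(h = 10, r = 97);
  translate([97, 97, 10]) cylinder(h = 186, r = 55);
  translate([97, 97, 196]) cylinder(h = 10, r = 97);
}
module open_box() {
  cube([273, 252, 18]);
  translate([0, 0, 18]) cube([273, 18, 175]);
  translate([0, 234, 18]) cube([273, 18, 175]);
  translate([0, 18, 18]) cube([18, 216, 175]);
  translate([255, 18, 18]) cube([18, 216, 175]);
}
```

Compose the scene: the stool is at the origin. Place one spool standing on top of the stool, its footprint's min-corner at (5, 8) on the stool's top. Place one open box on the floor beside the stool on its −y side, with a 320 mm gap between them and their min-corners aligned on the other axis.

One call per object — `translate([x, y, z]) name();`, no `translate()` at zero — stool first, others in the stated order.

stool();
translate([5, 8, 381]) spool();
translate([0, -572, 0]) open_box();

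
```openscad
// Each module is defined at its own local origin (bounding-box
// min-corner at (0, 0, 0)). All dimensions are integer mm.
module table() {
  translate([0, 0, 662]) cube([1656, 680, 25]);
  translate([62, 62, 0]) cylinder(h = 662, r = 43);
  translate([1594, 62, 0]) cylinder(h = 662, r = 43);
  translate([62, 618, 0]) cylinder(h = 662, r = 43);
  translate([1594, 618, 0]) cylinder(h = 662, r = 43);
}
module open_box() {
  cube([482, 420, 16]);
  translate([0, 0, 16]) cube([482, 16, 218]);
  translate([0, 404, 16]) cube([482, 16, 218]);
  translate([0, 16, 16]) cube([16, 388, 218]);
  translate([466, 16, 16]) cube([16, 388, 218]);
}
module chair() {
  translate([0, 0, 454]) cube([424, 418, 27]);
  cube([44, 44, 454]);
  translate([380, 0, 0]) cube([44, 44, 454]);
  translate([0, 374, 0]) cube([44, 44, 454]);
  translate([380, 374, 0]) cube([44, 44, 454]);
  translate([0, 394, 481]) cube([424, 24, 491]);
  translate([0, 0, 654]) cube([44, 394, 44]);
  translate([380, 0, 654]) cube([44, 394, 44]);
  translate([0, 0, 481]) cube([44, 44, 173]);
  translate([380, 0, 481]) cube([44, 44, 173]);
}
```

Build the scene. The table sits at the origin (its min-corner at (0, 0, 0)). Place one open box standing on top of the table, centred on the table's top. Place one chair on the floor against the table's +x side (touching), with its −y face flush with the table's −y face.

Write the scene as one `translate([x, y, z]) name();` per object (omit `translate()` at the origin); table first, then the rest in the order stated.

table();
translate([587, 130, 687]) open_box();
translate([1656, 0, 0]) chair();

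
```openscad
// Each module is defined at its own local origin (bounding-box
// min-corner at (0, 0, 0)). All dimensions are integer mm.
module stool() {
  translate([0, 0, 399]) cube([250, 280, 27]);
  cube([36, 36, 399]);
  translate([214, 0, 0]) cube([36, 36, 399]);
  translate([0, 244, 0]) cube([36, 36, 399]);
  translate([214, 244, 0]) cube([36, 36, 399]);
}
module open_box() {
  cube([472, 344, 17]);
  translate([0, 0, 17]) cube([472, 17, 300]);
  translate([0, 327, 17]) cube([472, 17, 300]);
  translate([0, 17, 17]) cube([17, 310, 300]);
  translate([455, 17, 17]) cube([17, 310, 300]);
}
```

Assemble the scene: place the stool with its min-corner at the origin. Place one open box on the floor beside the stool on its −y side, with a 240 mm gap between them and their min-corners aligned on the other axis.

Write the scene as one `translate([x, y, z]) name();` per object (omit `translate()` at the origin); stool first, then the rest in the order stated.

stool();
translate([0, -584, 0]) open_box();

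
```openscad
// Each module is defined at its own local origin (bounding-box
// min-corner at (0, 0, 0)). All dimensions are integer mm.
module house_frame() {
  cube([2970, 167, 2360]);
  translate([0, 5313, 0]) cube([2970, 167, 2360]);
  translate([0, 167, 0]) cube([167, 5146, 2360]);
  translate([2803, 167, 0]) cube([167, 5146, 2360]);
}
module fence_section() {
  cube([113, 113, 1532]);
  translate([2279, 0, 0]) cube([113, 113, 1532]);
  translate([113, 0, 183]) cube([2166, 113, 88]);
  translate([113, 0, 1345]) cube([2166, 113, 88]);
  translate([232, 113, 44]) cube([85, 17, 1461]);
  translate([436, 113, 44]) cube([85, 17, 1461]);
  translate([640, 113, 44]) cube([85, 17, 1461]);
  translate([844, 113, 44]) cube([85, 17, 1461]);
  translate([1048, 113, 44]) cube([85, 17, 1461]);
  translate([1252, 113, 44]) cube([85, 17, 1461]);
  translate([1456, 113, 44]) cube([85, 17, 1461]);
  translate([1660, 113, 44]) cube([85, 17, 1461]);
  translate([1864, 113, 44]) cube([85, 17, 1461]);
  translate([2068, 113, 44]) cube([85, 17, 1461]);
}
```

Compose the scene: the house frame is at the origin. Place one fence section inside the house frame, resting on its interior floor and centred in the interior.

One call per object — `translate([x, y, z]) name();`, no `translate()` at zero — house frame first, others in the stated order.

house_frame();
translate([289, 2675, 0]) fence_section();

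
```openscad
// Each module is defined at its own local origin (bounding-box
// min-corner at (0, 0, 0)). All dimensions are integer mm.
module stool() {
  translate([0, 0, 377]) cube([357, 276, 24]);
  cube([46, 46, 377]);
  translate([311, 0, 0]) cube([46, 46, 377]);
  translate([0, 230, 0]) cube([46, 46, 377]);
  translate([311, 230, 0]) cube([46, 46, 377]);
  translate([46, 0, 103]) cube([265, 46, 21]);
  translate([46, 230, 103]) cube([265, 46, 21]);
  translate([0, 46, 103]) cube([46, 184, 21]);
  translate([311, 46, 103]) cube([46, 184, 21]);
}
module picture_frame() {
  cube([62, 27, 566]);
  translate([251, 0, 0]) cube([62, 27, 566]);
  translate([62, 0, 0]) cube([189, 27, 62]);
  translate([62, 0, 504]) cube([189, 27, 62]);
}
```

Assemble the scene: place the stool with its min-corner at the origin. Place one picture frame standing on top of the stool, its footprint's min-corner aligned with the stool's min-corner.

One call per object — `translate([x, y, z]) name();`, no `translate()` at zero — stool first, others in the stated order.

stool();
translate([0, 0, 401]) picture_frame();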